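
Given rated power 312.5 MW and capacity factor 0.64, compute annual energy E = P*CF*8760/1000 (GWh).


E = 312.5 * 0.64 * 8760 / 1000 = 1752.0000 GWh


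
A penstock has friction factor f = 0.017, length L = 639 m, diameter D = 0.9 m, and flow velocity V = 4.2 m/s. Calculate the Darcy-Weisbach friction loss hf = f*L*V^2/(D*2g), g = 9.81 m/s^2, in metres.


hf = 0.017 * 639 * 4.2^2 / (0.9 * 2 * 9.81) = 10.8519 m


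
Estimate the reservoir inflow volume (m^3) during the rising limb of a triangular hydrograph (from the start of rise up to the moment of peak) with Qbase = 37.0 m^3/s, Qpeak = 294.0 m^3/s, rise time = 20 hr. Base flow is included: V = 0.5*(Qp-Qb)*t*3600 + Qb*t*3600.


V = 0.5*(294.0 - 37.0)*20*3600 + 37.0*20*3600 = 1.1916e+07 m^3


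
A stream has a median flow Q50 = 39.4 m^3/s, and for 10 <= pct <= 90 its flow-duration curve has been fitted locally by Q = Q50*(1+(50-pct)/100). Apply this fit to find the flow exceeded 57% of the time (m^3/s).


Q = 39.4 * (1 + (50 - 57)/100) = 36.6420 m^3/s


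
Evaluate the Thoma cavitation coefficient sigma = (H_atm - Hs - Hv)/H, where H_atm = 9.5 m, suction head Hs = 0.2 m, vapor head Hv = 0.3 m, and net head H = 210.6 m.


sigma = (9.5 - 0.2 - 0.3) / 210.6 = 0.0427


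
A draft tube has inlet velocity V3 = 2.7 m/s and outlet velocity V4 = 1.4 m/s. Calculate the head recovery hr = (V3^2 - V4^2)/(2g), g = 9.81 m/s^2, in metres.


hr = (2.7^2 - 1.4^2) / (2*9.81) = 0.2717 m


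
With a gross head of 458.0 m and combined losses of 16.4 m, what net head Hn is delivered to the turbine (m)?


Hn = 458.0 - 16.4 = 441.6000 m


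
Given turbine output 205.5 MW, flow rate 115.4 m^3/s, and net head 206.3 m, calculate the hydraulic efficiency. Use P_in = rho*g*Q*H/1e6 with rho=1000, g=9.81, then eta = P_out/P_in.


P_in = 1000 * 9.81 * 115.4 * 206.3 / 1e6 = 233.5469 MW
eta = 205.5 / 233.5469 = 0.8799


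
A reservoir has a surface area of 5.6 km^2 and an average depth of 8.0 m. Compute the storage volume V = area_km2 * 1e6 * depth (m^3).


V = 5.6 * 1e6 * 8.0 = 4.4800e+07 m^3


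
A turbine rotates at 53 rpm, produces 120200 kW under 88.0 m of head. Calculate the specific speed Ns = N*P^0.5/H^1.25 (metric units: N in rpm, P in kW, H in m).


Ns = 53 * 120200^0.5 / 88.0^1.25 = 68.1749


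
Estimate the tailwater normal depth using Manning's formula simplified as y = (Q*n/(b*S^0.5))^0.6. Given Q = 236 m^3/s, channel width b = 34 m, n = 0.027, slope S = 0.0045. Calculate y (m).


y = (236 * 0.027 / (34 * 0.0045^0.5))^0.6 = 1.8523 m


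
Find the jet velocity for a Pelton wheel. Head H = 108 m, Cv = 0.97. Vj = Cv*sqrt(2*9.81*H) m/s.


Vj = 0.97 * sqrt(2*9.81*108) = 44.6512 m/s


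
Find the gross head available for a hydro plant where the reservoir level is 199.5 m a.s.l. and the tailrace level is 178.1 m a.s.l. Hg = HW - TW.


Hg = 199.5 - 178.1 = 21.4000 m


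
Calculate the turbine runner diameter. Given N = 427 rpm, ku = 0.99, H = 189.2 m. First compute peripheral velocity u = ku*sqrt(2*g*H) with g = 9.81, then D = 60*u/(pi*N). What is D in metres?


u = 0.99 * sqrt(2*9.81*189.2) = 60.3178 m/s
D = 60 * 60.3178 / (pi * 427) = 2.6979 m


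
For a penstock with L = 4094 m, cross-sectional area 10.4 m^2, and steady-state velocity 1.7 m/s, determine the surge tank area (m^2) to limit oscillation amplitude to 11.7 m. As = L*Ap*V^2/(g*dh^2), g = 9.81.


As = 4094 * 10.4 * 1.7^2 / (9.81 * 11.7^2) = 91.6301 m^2


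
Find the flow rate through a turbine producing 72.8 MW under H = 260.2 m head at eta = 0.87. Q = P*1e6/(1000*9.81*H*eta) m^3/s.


Q = 72.8 * 1e6 / (1000 * 9.81 * 260.2 * 0.87) = 32.7820 m^3/s


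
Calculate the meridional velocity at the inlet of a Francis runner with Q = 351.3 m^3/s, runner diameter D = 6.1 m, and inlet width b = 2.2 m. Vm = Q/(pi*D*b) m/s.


Vm = 351.3 / (pi * 6.1 * 2.2) = 8.3325 m/s


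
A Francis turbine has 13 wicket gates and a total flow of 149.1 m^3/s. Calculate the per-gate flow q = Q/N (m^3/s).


q = 149.1 / 13 = 11.4692 m^3/s


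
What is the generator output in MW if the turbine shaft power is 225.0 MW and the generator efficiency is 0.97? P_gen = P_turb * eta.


P_gen = 225.0 * 0.97 = 218.2500 MW


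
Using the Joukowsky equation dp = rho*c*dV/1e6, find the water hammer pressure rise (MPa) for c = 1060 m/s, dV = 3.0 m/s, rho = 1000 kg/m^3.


dp = 1000 * 1060 * 3.0 / 1e6 = 3.1800 MPa


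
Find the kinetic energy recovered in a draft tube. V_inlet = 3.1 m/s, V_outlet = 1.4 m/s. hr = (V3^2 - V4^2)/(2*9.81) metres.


hr = (3.1^2 - 1.4^2) / (2*9.81) = 0.3899 m


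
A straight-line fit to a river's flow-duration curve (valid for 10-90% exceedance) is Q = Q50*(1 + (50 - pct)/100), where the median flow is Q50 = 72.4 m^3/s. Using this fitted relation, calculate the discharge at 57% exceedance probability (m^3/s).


Q = 72.4 * (1 + (50 - 57)/100) = 67.3320 m^3/s


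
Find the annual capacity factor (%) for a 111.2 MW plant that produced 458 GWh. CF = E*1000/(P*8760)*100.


CF = 458 * 1000 / (111.2 * 8760) * 100 = 47.0172 %


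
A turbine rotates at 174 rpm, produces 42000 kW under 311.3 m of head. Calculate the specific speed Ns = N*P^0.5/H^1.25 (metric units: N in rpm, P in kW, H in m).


Ns = 174 * 42000^0.5 / 311.3^1.25 = 27.2709


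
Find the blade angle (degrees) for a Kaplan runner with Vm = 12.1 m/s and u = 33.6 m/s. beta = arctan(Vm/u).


beta = arctan(12.1 / 33.6) = 19.8049 degrees


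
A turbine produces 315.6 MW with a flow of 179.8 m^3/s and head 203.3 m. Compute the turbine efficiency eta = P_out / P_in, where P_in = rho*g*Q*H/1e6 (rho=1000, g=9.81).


P_in = 1000 * 9.81 * 179.8 * 203.3 / 1e6 = 358.5883 MW
eta = 315.6 / 358.5883 = 0.8801


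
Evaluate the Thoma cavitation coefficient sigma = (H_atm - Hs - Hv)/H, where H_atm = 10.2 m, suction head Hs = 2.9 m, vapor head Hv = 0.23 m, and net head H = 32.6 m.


sigma = (10.2 - 2.9 - 0.23) / 32.6 = 0.2169


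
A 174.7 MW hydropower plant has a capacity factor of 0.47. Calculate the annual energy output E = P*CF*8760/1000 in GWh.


E = 174.7 * 0.47 * 8760 / 1000 = 719.2748 GWh


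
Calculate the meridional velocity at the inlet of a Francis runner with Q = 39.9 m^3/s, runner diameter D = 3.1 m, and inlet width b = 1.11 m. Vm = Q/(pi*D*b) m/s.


Vm = 39.9 / (pi * 3.1 * 1.11) = 3.6910 m/s


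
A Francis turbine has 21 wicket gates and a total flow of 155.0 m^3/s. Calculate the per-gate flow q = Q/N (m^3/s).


q = 155.0 / 21 = 7.3810 m^3/s


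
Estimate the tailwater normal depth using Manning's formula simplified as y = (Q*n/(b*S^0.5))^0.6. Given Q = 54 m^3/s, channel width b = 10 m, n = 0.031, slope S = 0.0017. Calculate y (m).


y = (54 * 0.031 / (10 * 0.0017^0.5))^0.6 = 2.3180 m


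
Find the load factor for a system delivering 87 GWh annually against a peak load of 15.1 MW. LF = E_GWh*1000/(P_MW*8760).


LF = 87 * 1000 / (15.1 * 8760) = 0.6577


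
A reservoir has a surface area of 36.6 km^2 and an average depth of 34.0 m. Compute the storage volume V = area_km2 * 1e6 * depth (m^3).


V = 36.6 * 1e6 * 34.0 = 1.2444e+09 m^3


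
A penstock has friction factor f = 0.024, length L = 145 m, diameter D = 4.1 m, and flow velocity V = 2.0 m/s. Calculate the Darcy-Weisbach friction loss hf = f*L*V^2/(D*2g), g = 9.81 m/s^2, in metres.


hf = 0.024 * 145 * 2.0^2 / (4.1 * 2 * 9.81) = 0.1730 m


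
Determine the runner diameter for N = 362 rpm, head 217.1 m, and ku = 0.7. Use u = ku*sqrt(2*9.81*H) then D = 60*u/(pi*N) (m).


u = 0.7 * sqrt(2*9.81*217.1) = 45.6854 m/s
D = 60 * 45.6854 / (pi * 362) = 2.4103 m


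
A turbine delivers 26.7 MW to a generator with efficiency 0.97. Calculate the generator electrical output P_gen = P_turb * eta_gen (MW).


P_gen = 26.7 * 0.97 = 25.8990 MW


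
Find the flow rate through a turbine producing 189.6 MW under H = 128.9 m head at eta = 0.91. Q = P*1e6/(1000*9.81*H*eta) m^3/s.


Q = 189.6 * 1e6 / (1000 * 9.81 * 128.9 * 0.91) = 164.7688 m^3/s


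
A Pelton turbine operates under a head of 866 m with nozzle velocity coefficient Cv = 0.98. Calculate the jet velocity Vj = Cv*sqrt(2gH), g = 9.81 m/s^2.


Vj = 0.98 * sqrt(2*9.81*866) = 127.7422 m/s


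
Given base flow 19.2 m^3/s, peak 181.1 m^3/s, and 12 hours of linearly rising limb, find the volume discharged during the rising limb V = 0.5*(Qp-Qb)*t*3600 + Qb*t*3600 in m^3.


V = 0.5*(181.1 - 19.2)*12*3600 + 19.2*12*3600 = 4.3265e+06 m^3


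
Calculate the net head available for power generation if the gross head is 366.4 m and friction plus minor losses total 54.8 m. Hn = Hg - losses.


Hn = 366.4 - 54.8 = 311.6000 m


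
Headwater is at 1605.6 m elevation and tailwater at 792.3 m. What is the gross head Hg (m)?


Hg = 1605.6 - 792.3 = 813.3000 m


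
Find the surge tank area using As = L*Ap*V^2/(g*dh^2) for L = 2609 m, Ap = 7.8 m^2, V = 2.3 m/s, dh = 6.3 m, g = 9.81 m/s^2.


As = 2609 * 7.8 * 2.3^2 / (9.81 * 6.3^2) = 276.4867 m^2


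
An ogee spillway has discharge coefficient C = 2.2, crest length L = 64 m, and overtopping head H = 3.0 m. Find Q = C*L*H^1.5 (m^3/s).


Q = 2.2 * 64 * 3.0^1.5 = 731.6183 m^3/s


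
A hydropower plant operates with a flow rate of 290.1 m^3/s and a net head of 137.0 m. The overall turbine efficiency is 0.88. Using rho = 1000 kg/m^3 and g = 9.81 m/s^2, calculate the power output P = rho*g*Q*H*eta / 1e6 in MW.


P = 1000 * 9.81 * 290.1 * 137.0 * 0.88 / 1e6 = 343.0994 MW


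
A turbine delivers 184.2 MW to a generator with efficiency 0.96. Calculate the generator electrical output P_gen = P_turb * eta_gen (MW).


P_gen = 184.2 * 0.96 = 176.8320 MW


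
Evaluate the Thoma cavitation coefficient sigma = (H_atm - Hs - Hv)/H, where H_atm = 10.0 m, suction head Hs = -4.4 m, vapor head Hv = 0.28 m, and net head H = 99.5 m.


sigma = (10.0 - (-4.4) - 0.28) / 99.5 = 0.1419


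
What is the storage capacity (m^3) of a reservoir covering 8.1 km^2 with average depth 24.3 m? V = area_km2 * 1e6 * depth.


V = 8.1 * 1e6 * 24.3 = 1.9683e+08 m^3


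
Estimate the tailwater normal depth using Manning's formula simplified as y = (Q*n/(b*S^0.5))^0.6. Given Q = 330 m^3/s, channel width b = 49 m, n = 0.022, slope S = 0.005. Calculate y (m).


y = (330 * 0.022 / (49 * 0.005^0.5))^0.6 = 1.5587 m


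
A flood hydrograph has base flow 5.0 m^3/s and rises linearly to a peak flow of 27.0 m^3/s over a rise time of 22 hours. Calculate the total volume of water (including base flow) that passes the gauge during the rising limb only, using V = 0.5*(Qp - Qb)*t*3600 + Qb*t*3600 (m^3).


V = 0.5*(27.0 - 5.0)*22*3600 + 5.0*22*3600 = 1.2672e+06 m^3


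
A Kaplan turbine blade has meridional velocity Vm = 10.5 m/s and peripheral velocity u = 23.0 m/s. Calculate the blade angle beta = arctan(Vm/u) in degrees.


beta = arctan(10.5 / 23.0) = 24.5377 degrees


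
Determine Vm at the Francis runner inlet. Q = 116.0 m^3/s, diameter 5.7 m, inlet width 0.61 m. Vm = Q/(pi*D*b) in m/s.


Vm = 116.0 / (pi * 5.7 * 0.61) = 10.6195 m/s


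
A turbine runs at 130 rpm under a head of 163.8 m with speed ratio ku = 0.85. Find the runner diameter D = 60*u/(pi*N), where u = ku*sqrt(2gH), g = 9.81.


u = 0.85 * sqrt(2*9.81*163.8) = 48.1865 m/s
D = 60 * 48.1865 / (pi * 130) = 7.0792 m


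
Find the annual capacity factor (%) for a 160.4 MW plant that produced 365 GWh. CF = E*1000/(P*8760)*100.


CF = 365 * 1000 / (160.4 * 8760) * 100 = 25.9767 %


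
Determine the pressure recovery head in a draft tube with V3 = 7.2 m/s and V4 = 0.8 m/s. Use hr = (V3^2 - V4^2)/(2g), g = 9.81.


hr = (7.2^2 - 0.8^2) / (2*9.81) = 2.6096 m


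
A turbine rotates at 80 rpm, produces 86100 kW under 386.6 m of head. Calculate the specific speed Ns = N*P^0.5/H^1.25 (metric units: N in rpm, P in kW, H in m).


Ns = 80 * 86100^0.5 / 386.6^1.25 = 13.6935


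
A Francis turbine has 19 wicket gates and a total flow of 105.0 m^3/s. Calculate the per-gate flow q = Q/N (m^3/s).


q = 105.0 / 19 = 5.5263 m^3/s


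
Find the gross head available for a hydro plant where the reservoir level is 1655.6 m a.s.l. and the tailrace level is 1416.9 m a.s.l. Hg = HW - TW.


Hg = 1655.6 - 1416.9 = 238.7000 m


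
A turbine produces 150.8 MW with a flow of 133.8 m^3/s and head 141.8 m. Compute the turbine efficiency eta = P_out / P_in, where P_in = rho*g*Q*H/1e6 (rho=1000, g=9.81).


P_in = 1000 * 9.81 * 133.8 * 141.8 / 1e6 = 186.1236 MW
eta = 150.8 / 186.1236 = 0.8102


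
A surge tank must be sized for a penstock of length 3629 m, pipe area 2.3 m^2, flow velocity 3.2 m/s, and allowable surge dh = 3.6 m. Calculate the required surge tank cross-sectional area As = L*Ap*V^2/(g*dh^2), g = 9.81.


As = 3629 * 2.3 * 3.2^2 / (9.81 * 3.6^2) = 672.2654 m^2


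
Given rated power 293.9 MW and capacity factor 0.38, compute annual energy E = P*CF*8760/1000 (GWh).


E = 293.9 * 0.38 * 8760 / 1000 = 978.3343 GWh


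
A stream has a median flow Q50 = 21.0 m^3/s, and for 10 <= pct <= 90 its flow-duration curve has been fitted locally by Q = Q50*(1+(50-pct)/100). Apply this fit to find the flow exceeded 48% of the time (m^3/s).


Q = 21.0 * (1 + (50 - 48)/100) = 21.4200 m^3/s


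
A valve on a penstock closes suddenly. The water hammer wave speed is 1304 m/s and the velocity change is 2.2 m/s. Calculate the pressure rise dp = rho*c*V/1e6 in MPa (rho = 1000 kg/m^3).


dp = 1000 * 1304 * 2.2 / 1e6 = 2.8688 MPa


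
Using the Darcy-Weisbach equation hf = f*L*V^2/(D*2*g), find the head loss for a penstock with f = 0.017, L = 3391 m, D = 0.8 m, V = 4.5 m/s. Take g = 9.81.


hf = 0.017 * 3391 * 4.5^2 / (0.8 * 2 * 9.81) = 74.3726 m


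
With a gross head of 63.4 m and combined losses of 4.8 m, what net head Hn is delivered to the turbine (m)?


Hn = 63.4 - 4.8 = 58.6000 m


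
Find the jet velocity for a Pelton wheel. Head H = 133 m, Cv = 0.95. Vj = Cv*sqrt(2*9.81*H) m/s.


Vj = 0.95 * sqrt(2*9.81*133) = 48.5287 m/s


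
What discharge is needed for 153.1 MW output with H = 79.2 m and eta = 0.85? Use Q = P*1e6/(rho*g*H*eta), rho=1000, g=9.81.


Q = 153.1 * 1e6 / (1000 * 9.81 * 79.2 * 0.85) = 231.8260 m^3/s


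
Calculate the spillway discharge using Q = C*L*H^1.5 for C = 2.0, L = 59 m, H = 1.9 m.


Q = 2.0 * 59 * 1.9^1.5 = 309.0384 m^3/s


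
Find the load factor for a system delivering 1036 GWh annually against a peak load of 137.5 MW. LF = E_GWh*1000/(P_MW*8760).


LF = 1036 * 1000 / (137.5 * 8760) = 0.8601


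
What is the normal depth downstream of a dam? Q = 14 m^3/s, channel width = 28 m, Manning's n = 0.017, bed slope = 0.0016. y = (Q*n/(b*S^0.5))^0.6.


y = (14 * 0.017 / (28 * 0.0016^0.5))^0.6 = 0.3948 m


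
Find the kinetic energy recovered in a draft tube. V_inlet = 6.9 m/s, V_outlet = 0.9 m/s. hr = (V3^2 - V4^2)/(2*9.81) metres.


hr = (6.9^2 - 0.9^2) / (2*9.81) = 2.3853 m


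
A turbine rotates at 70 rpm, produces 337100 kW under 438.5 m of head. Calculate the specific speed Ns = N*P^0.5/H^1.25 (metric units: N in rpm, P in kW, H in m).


Ns = 70 * 337100^0.5 / 438.5^1.25 = 20.2542


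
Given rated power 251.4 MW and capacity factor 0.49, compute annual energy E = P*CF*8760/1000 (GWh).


E = 251.4 * 0.49 * 8760 / 1000 = 1079.1094 GWh


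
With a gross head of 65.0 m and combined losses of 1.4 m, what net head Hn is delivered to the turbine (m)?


Hn = 65.0 - 1.4 = 63.6000 m


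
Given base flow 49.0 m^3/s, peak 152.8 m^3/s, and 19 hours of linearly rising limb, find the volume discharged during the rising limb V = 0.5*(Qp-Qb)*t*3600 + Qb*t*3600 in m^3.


V = 0.5*(152.8 - 49.0)*19*3600 + 49.0*19*3600 = 6.9016e+06 m^3


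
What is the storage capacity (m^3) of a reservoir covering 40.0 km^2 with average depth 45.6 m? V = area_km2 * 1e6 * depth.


V = 40.0 * 1e6 * 45.6 = 1.8240e+09 m^3


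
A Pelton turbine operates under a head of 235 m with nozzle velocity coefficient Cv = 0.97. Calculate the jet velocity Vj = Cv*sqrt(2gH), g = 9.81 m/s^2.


Vj = 0.97 * sqrt(2*9.81*235) = 65.8651 m/s


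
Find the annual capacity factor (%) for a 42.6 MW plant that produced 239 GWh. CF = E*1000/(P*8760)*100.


CF = 239 * 1000 / (42.6 * 8760) * 100 = 64.0448 %


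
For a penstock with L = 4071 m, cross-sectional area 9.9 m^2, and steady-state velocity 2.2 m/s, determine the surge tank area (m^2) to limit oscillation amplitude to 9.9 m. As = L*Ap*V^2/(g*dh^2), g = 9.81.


As = 4071 * 9.9 * 2.2^2 / (9.81 * 9.9^2) = 202.8814 m^2


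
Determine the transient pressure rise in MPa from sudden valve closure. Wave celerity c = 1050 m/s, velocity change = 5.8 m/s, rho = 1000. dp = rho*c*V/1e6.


dp = 1000 * 1050 * 5.8 / 1e6 = 6.0900 MPa


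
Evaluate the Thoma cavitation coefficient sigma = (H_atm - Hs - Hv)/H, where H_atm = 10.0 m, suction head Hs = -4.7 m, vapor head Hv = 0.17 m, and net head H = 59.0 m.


sigma = (10.0 - (-4.7) - 0.17) / 59.0 = 0.2463


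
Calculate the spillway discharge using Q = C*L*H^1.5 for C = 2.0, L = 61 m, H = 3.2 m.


Q = 2.0 * 61 * 3.2^1.5 = 698.3688 m^3/s


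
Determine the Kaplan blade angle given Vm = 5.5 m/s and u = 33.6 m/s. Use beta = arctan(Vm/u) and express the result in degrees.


beta = arctan(5.5 / 33.6) = 9.2963 degrees


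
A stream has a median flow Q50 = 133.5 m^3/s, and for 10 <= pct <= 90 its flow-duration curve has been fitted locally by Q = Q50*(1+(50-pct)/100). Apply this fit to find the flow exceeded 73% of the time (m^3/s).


Q = 133.5 * (1 + (50 - 73)/100) = 102.7950 m^3/s


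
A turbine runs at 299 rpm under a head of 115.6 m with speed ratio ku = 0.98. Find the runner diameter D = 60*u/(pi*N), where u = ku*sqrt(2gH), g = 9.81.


u = 0.98 * sqrt(2*9.81*115.6) = 46.6718 m/s
D = 60 * 46.6718 / (pi * 299) = 2.9812 m


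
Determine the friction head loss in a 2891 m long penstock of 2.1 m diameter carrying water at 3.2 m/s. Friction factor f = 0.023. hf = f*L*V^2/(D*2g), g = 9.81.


hf = 0.023 * 2891 * 3.2^2 / (2.1 * 2 * 9.81) = 16.5256 m


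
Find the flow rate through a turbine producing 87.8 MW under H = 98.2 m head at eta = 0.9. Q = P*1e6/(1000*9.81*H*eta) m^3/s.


Q = 87.8 * 1e6 / (1000 * 9.81 * 98.2 * 0.9) = 101.2678 m^3/s


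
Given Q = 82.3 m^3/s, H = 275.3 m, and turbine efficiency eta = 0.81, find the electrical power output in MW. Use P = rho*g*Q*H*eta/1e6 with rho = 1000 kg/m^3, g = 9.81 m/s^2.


P = 1000 * 9.81 * 82.3 * 275.3 * 0.81 / 1e6 = 180.0363 MW


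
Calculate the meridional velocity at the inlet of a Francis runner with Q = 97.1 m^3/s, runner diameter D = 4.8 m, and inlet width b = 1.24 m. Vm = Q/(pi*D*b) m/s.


Vm = 97.1 / (pi * 4.8 * 1.24) = 5.1929 m/s


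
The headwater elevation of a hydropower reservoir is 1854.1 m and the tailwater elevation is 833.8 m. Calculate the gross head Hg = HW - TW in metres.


Hg = 1854.1 - 833.8 = 1020.3000 m


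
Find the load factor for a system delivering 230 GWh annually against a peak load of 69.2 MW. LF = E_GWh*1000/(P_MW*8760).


LF = 230 * 1000 / (69.2 * 8760) = 0.3794


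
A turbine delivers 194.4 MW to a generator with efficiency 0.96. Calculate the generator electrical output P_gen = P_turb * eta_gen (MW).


P_gen = 194.4 * 0.96 = 186.6240 MW


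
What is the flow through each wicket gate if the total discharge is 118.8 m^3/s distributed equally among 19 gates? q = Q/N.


q = 118.8 / 19 = 6.2526 m^3/s


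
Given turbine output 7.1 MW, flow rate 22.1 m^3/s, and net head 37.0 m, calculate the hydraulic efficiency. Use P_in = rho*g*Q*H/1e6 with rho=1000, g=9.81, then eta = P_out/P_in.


P_in = 1000 * 9.81 * 22.1 * 37.0 / 1e6 = 8.0216 MW
eta = 7.1 / 8.0216 = 0.8851


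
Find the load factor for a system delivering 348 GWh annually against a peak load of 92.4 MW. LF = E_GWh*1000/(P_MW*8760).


LF = 348 * 1000 / (92.4 * 8760) = 0.4299


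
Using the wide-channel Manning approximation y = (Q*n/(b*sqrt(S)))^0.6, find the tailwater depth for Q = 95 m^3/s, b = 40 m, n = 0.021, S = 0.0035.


y = (95 * 0.021 / (40 * 0.0035^0.5))^0.6 = 0.9026 m


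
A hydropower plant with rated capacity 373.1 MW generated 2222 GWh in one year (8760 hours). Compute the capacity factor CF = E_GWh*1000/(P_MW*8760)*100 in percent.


CF = 2222 * 1000 / (373.1 * 8760) * 100 = 67.9853 %


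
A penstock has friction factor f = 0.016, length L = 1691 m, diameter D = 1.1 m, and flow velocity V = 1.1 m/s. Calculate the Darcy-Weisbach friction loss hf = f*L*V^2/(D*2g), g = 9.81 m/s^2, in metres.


hf = 0.016 * 1691 * 1.1^2 / (1.1 * 2 * 9.81) = 1.5169 m


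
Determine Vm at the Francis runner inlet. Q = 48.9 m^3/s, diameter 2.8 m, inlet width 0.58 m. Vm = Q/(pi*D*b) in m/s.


Vm = 48.9 / (pi * 2.8 * 0.58) = 9.5846 m/s


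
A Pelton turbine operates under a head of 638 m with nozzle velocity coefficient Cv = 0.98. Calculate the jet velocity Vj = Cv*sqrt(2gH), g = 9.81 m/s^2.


Vj = 0.98 * sqrt(2*9.81*638) = 109.6443 m/s


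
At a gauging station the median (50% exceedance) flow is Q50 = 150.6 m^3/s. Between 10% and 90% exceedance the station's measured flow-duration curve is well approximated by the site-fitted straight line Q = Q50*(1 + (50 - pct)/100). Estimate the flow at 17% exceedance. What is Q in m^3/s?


Q = 150.6 * (1 + (50 - 17)/100) = 200.2980 m^3/s


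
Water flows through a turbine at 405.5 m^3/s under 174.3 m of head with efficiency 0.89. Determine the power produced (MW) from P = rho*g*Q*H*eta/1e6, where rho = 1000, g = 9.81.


P = 1000 * 9.81 * 405.5 * 174.3 * 0.89 / 1e6 = 617.0882 MW


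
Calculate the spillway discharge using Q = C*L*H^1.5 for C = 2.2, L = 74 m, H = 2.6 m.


Q = 2.2 * 74 * 2.6^1.5 = 682.5185 m^3/s


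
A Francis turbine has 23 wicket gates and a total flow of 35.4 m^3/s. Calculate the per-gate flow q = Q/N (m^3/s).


q = 35.4 / 23 = 1.5391 m^3/s


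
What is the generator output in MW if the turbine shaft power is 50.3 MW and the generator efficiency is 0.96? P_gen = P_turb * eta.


P_gen = 50.3 * 0.96 = 48.2880 MW


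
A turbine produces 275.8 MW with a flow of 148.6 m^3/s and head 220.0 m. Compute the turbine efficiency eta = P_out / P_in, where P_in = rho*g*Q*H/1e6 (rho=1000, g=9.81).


P_in = 1000 * 9.81 * 148.6 * 220.0 / 1e6 = 320.7085 MW
eta = 275.8 / 320.7085 = 0.8600


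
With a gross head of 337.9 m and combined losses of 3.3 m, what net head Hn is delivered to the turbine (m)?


Hn = 337.9 - 3.3 = 334.6000 m


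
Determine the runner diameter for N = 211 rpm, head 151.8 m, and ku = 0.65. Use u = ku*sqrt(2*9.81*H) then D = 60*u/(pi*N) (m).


u = 0.65 * sqrt(2*9.81*151.8) = 35.4731 m/s
D = 60 * 35.4731 / (pi * 211) = 3.2108 m


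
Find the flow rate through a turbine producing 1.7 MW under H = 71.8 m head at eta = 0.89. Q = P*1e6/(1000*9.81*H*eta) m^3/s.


Q = 1.7 * 1e6 / (1000 * 9.81 * 71.8 * 0.89) = 2.7118 m^3/s


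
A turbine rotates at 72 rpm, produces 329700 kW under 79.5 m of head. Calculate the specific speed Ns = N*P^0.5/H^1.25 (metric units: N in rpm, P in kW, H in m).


Ns = 72 * 329700^0.5 / 79.5^1.25 = 174.1538


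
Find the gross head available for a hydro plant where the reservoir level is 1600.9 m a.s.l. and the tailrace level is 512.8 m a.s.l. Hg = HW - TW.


Hg = 1600.9 - 512.8 = 1088.1000 m


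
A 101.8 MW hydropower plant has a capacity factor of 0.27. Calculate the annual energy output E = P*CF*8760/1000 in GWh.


E = 101.8 * 0.27 * 8760 / 1000 = 240.7774 GWh


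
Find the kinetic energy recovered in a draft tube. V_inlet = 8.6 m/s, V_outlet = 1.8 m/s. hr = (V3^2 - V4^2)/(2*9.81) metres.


hr = (8.6^2 - 1.8^2) / (2*9.81) = 3.6045 m


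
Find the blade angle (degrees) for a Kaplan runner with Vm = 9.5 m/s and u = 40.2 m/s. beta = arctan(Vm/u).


beta = arctan(9.5 / 40.2) = 13.2961 degrees


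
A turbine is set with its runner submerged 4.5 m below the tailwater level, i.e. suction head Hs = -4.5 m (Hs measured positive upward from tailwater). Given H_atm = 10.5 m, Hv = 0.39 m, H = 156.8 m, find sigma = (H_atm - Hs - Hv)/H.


sigma = (10.5 - (-4.5) - 0.39) / 156.8 = 0.0932


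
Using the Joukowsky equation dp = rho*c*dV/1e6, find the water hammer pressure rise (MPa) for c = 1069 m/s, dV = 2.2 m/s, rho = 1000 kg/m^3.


dp = 1000 * 1069 * 2.2 / 1e6 = 2.3518 MPa


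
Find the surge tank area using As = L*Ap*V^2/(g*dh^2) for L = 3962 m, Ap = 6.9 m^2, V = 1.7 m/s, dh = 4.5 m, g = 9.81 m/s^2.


As = 3962 * 6.9 * 1.7^2 / (9.81 * 4.5^2) = 397.7108 m^2


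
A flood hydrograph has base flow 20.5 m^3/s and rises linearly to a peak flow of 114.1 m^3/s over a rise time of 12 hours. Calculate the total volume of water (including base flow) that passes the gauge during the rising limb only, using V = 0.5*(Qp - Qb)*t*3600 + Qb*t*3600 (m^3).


V = 0.5*(114.1 - 20.5)*12*3600 + 20.5*12*3600 = 2.9074e+06 m^3


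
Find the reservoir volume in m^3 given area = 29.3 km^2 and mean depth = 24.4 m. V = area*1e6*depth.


V = 29.3 * 1e6 * 24.4 = 7.1492e+08 m^3


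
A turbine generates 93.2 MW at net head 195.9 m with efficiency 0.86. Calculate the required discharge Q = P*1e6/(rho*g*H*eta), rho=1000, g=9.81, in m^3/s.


Q = 93.2 * 1e6 / (1000 * 9.81 * 195.9 * 0.86) = 56.3915 m^3/s


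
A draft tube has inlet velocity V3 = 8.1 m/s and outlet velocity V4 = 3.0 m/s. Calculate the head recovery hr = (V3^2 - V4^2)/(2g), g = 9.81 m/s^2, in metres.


hr = (8.1^2 - 3.0^2) / (2*9.81) = 2.8853 m


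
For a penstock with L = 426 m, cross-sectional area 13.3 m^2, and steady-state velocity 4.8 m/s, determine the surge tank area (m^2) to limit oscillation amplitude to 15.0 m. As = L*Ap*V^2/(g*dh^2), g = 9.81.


As = 426 * 13.3 * 4.8^2 / (9.81 * 15.0^2) = 59.1415 m^2


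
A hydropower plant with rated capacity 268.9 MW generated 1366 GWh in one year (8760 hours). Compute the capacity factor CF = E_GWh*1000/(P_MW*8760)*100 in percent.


CF = 1366 * 1000 / (268.9 * 8760) * 100 = 57.9904 %


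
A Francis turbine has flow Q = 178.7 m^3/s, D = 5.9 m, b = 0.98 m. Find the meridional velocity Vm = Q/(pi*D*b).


Vm = 178.7 / (pi * 5.9 * 0.98) = 9.8378 m/s


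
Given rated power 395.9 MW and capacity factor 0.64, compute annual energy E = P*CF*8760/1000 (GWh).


E = 395.9 * 0.64 * 8760 / 1000 = 2219.5738 GWh


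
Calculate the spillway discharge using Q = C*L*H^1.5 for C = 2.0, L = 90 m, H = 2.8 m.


Q = 2.0 * 90 * 2.8^1.5 = 843.3533 m^3/s


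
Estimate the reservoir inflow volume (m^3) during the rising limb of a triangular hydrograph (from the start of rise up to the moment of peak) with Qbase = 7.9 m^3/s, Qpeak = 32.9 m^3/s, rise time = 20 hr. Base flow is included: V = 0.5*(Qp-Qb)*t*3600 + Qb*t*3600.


V = 0.5*(32.9 - 7.9)*20*3600 + 7.9*20*3600 = 1.4688e+06 m^3


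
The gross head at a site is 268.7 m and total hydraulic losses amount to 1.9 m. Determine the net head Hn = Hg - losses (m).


Hn = 268.7 - 1.9 = 266.8000 m


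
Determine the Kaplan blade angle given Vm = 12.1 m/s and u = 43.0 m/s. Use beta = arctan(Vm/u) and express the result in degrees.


beta = arctan(12.1 / 43.0) = 15.7164 degrees


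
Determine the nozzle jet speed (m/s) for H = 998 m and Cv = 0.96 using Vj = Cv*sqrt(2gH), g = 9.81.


Vj = 0.96 * sqrt(2*9.81*998) = 134.3340 m/s


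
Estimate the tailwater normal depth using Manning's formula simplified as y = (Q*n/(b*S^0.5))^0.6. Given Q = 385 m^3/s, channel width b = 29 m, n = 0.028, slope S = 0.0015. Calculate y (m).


y = (385 * 0.028 / (29 * 0.0015^0.5))^0.6 = 3.8842 m


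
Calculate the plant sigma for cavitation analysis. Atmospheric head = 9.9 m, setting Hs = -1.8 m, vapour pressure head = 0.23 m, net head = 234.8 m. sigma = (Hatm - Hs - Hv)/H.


sigma = (9.9 - (-1.8) - 0.23) / 234.8 = 0.0489


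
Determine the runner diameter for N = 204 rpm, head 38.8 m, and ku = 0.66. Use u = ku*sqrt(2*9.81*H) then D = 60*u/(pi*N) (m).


u = 0.66 * sqrt(2*9.81*38.8) = 18.2100 m/s
D = 60 * 18.2100 / (pi * 204) = 1.7048 m


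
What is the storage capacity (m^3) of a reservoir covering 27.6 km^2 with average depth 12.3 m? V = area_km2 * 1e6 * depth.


V = 27.6 * 1e6 * 12.3 = 3.3948e+08 m^3


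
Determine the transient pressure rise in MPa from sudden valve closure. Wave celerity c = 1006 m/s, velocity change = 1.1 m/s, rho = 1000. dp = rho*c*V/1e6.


dp = 1000 * 1006 * 1.1 / 1e6 = 1.1066 MPa


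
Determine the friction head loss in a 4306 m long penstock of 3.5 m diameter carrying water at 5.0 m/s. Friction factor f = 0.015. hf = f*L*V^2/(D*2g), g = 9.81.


hf = 0.015 * 4306 * 5.0^2 / (3.5 * 2 * 9.81) = 23.5146 m


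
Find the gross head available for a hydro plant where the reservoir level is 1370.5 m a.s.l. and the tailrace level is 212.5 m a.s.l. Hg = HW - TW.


Hg = 1370.5 - 212.5 = 1158.0000 m


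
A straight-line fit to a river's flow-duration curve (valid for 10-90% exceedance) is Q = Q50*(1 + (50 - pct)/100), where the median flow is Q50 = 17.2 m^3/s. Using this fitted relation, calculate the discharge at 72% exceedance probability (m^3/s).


Q = 17.2 * (1 + (50 - 72)/100) = 13.4160 m^3/s


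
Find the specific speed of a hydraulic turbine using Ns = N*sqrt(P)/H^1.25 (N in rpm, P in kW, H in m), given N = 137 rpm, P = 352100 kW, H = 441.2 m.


Ns = 137 * 352100^0.5 / 441.2^1.25 = 40.2031


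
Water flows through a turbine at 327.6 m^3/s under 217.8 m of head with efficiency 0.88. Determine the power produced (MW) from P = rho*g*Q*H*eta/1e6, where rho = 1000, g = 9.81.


P = 1000 * 9.81 * 327.6 * 217.8 * 0.88 / 1e6 = 615.9613 MW


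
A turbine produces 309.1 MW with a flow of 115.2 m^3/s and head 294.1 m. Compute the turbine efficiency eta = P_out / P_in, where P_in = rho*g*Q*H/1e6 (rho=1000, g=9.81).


P_in = 1000 * 9.81 * 115.2 * 294.1 / 1e6 = 332.3659 MW
eta = 309.1 / 332.3659 = 0.9300


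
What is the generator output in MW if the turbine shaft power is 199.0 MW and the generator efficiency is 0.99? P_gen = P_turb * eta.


P_gen = 199.0 * 0.99 = 197.0100 MW


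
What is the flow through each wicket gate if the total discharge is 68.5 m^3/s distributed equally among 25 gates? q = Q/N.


q = 68.5 / 25 = 2.7400 m^3/s


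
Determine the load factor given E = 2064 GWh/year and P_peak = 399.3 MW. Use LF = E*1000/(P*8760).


LF = 2064 * 1000 / (399.3 * 8760) = 0.5901


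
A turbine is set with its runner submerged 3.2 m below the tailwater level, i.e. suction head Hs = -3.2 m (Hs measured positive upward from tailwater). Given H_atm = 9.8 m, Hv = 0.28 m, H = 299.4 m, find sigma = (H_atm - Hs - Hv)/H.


sigma = (9.8 - (-3.2) - 0.28) / 299.4 = 0.0425


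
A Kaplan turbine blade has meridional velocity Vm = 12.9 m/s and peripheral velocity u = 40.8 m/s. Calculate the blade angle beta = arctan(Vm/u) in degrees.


beta = arctan(12.9 / 40.8) = 17.5457 degrees


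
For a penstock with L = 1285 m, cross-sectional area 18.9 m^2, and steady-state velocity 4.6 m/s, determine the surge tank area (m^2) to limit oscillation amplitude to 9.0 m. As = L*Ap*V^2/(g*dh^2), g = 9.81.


As = 1285 * 18.9 * 4.6^2 / (9.81 * 9.0^2) = 646.7353 m^2


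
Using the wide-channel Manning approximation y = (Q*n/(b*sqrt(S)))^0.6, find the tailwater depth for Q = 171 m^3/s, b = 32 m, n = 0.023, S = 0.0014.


y = (171 * 0.023 / (32 * 0.0014^0.5))^0.6 = 2.0413 m


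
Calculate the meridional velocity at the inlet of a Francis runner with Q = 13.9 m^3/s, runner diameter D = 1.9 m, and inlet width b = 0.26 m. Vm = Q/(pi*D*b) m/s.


Vm = 13.9 / (pi * 1.9 * 0.26) = 8.9565 m/s


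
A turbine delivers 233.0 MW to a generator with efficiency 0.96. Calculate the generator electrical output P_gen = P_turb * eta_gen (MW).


P_gen = 233.0 * 0.96 = 223.6800 MW


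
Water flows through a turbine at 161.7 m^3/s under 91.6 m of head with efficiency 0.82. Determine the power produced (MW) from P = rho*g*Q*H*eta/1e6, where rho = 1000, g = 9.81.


P = 1000 * 9.81 * 161.7 * 91.6 * 0.82 / 1e6 = 119.1484 MW


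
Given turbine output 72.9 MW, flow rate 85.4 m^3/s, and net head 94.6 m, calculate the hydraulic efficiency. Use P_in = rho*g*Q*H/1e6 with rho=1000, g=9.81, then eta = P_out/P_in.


P_in = 1000 * 9.81 * 85.4 * 94.6 / 1e6 = 79.2534 MW
eta = 72.9 / 79.2534 = 0.9198


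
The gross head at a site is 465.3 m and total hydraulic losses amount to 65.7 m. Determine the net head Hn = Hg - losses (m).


Hn = 465.3 - 65.7 = 399.6000 m


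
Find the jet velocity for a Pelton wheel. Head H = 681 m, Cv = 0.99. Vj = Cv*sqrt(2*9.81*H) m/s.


Vj = 0.99 * sqrt(2*9.81*681) = 114.4348 m/s


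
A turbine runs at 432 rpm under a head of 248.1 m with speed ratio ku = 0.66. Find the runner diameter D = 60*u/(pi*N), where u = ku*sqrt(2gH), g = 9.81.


u = 0.66 * sqrt(2*9.81*248.1) = 46.0476 m/s
D = 60 * 46.0476 / (pi * 432) = 2.0358 m


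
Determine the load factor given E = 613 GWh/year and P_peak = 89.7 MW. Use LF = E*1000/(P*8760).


LF = 613 * 1000 / (89.7 * 8760) = 0.7801


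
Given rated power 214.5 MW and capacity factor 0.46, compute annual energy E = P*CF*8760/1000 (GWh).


E = 214.5 * 0.46 * 8760 / 1000 = 864.3492 GWh


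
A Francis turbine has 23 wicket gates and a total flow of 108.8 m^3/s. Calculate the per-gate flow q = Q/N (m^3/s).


q = 108.8 / 23 = 4.7304 m^3/s


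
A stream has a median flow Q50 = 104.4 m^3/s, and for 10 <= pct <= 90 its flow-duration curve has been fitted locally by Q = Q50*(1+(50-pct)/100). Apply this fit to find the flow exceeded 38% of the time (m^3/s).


Q = 104.4 * (1 + (50 - 38)/100) = 116.9280 m^3/s


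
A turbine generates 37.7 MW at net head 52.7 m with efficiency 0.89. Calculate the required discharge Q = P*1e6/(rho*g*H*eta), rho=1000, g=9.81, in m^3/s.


Q = 37.7 * 1e6 / (1000 * 9.81 * 52.7 * 0.89) = 81.9354 m^3/s


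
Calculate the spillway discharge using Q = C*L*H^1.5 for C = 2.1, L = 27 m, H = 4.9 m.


Q = 2.1 * 27 * 4.9^1.5 = 615.0029 m^3/s


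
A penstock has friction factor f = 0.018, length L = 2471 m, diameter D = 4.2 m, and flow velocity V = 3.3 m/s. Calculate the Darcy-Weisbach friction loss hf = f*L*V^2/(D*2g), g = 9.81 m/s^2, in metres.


hf = 0.018 * 2471 * 3.3^2 / (4.2 * 2 * 9.81) = 5.8779 m


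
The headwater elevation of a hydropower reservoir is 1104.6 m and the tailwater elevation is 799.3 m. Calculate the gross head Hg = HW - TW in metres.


Hg = 1104.6 - 799.3 = 305.3000 m


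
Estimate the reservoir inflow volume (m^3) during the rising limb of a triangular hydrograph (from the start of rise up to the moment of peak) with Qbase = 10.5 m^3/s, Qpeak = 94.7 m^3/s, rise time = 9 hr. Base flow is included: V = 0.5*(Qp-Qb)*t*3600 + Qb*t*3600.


V = 0.5*(94.7 - 10.5)*9*3600 + 10.5*9*3600 = 1.7042e+06 m^3


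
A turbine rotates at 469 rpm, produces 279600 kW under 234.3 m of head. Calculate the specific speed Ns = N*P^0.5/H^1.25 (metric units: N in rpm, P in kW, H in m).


Ns = 469 * 279600^0.5 / 234.3^1.25 = 270.5366


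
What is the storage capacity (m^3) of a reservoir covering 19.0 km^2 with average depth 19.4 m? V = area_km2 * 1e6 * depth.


V = 19.0 * 1e6 * 19.4 = 3.6860e+08 m^3


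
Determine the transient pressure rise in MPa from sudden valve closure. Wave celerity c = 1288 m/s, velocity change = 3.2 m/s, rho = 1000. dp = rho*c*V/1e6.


dp = 1000 * 1288 * 3.2 / 1e6 = 4.1216 MPa


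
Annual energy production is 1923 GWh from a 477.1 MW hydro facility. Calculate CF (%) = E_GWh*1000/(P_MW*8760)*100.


CF = 1923 * 1000 / (477.1 * 8760) * 100 = 46.0114 %


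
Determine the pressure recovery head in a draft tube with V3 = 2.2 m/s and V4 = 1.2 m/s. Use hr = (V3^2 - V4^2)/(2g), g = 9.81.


hr = (2.2^2 - 1.2^2) / (2*9.81) = 0.1733 m


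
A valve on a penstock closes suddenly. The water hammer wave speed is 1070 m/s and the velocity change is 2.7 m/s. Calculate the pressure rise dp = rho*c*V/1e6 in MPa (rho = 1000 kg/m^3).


dp = 1000 * 1070 * 2.7 / 1e6 = 2.8890 MPa


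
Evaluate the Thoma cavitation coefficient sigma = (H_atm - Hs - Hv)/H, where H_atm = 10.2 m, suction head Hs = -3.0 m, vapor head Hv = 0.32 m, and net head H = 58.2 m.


sigma = (10.2 - (-3.0) - 0.32) / 58.2 = 0.2213


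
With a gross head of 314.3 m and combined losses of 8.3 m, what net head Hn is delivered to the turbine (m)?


Hn = 314.3 - 8.3 = 306.0000 m


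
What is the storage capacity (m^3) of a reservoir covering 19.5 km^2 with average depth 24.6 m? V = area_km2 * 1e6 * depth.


V = 19.5 * 1e6 * 24.6 = 4.7970e+08 m^3


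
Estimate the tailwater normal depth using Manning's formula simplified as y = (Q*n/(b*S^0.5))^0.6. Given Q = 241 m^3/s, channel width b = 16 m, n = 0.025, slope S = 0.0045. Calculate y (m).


y = (241 * 0.025 / (16 * 0.0045^0.5))^0.6 = 2.8154 m


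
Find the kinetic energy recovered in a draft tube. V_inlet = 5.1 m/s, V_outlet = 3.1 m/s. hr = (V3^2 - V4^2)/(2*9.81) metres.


hr = (5.1^2 - 3.1^2) / (2*9.81) = 0.8359 m


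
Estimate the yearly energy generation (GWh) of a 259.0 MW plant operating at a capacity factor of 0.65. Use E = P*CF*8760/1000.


E = 259.0 * 0.65 * 8760 / 1000 = 1474.7460 GWh


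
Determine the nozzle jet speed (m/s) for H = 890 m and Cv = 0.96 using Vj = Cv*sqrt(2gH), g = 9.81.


Vj = 0.96 * sqrt(2*9.81*890) = 126.8574 m/s


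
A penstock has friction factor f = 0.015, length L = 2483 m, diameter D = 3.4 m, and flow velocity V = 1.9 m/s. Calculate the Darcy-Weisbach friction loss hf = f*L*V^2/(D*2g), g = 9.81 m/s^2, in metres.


hf = 0.015 * 2483 * 1.9^2 / (3.4 * 2 * 9.81) = 2.0156 m


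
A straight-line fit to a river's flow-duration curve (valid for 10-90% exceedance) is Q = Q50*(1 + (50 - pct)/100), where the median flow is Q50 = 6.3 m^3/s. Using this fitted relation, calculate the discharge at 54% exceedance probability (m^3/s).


Q = 6.3 * (1 + (50 - 54)/100) = 6.0480 m^3/s


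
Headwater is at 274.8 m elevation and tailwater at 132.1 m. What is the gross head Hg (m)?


Hg = 274.8 - 132.1 = 142.7000 m


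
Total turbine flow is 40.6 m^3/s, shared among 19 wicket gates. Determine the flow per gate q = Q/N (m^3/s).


q = 40.6 / 19 = 2.1368 m^3/s


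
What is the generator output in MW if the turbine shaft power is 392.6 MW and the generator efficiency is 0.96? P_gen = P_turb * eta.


P_gen = 392.6 * 0.96 = 376.8960 MW


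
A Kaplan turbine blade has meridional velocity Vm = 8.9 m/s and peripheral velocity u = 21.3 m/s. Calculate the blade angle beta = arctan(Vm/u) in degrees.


beta = arctan(8.9 / 21.3) = 22.6771 degrees


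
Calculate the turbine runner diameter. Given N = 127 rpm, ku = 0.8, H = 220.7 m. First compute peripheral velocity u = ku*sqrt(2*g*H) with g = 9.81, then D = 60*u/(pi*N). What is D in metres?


u = 0.8 * sqrt(2*9.81*220.7) = 52.6430 m/s
D = 60 * 52.6430 / (pi * 127) = 7.9166 m


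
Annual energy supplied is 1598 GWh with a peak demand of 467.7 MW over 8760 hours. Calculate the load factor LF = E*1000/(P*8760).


LF = 1598 * 1000 / (467.7 * 8760) = 0.3900


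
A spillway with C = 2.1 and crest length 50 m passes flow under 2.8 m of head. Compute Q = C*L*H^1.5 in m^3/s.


Q = 2.1 * 50 * 2.8^1.5 = 491.9561 m^3/s


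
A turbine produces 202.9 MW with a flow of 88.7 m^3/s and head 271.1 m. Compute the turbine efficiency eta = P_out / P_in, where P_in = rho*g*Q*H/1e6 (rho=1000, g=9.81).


P_in = 1000 * 9.81 * 88.7 * 271.1 / 1e6 = 235.8969 MW
eta = 202.9 / 235.8969 = 0.8601


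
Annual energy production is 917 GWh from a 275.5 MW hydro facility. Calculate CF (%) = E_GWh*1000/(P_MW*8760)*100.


CF = 917 * 1000 / (275.5 * 8760) * 100 = 37.9965 %
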